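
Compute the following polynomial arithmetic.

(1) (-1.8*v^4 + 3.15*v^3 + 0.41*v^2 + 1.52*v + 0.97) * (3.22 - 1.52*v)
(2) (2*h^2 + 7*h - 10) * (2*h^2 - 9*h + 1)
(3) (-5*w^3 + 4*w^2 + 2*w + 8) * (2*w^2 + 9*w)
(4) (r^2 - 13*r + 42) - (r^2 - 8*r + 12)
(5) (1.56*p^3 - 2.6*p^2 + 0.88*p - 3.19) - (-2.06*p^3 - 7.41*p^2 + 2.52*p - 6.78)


(1) = 2.736*v^5 - 10.584*v^4 + 9.5198*v^3 - 0.9902*v^2 + 3.42*v + 3.1234
(2) = 4*h^4 - 4*h^3 - 81*h^2 + 97*h - 10
(3) = -10*w^5 - 37*w^4 + 40*w^3 + 34*w^2 + 72*w
(4) = 30 - 5*r
(5) = 3.62*p^3 + 4.81*p^2 - 1.64*p + 3.59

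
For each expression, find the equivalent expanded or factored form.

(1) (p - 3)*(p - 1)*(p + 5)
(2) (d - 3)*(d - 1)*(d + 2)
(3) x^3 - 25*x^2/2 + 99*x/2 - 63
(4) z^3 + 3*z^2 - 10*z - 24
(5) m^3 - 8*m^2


(1) = p^3 + p^2 - 17*p + 15
(2) = d^3 - 2*d^2 - 5*d + 6
(3) = (x - 6)*(x - 7/2)*(x - 3)
(4) = (z - 3)*(z + 2)*(z + 4)
(5) = m^2*(m - 8)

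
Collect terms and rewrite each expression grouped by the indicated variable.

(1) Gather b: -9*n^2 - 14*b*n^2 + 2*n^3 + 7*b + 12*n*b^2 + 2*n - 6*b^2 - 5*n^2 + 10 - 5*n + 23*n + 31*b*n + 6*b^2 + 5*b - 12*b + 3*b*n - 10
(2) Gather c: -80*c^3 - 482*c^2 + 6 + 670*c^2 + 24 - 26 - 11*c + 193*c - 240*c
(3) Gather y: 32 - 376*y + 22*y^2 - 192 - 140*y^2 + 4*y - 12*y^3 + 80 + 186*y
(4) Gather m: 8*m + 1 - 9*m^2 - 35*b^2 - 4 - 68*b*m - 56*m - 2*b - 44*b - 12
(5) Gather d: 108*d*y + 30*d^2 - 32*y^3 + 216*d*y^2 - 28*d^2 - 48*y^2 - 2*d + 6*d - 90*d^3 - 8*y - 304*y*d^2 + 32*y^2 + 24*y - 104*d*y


(1) = 12*b^2*n + b*(-14*n^2 + 34*n) + 2*n^3 - 14*n^2 + 20*n
(2) = -80*c^3 + 188*c^2 - 58*c + 4
(3) = -12*y^3 - 118*y^2 - 186*y - 80
(4) = -35*b^2 - 46*b - 9*m^2 + m*(-68*b - 48) - 15
(5) = -90*d^3 + d^2*(2 - 304*y) + d*(216*y^2 + 4*y + 4) - 32*y^3 - 16*y^2 + 16*y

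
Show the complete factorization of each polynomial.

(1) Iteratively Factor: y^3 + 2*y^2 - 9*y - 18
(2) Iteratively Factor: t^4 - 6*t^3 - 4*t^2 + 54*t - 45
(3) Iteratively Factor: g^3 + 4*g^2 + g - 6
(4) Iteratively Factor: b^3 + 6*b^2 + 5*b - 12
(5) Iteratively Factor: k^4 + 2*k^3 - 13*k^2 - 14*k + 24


(1) = (y + 2)*(y^2 - 9) = (y - 3)*(y + 2)*(y + 3)
(2) = (t - 3)*(t^3 - 3*t^2 - 13*t + 15) = (t - 3)*(t + 3)*(t^2 - 6*t + 5) = (t - 5)*(t - 3)*(t + 3)*(t - 1)
(3) = (g - 1)*(g^2 + 5*g + 6) = (g - 1)*(g + 3)*(g + 2)
(4) = (b - 1)*(b^2 + 7*b + 12) = (b - 1)*(b + 3)*(b + 4)
(5) = (k + 4)*(k^3 - 2*k^2 - 5*k + 6) = (k - 1)*(k + 4)*(k^2 - k - 6) = (k - 1)*(k + 2)*(k + 4)*(k - 3)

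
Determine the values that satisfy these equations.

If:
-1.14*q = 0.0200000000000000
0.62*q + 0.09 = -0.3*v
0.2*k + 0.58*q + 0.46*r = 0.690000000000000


Then:
k = 3.50087719298246 - 2.3*r
q = -0.02
v = -0.26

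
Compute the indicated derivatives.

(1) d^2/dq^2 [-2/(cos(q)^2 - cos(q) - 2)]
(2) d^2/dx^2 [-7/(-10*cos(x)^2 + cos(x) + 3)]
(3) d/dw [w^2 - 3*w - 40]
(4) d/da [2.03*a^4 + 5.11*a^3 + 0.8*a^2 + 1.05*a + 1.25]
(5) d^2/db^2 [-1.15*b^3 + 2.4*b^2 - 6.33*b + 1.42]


(1) = 2*(-4*sin(q)^4 + 11*sin(q)^2 - 7*cos(q)/4 + 3*cos(3*q)/4 - 1)/(sin(q)^2 + cos(q) + 1)^3
(2) = 7*(-400*sin(x)^4 + 321*sin(x)^2 - 69*cos(x)/2 + 15*cos(3*x)/2 + 141)/((2*cos(x) + 1)^3*(5*cos(x) - 3)^3)
(3) = 2*w - 3
(4) = 8.12*a^3 + 15.33*a^2 + 1.6*a + 1.05
(5) = 4.8 - 6.9*b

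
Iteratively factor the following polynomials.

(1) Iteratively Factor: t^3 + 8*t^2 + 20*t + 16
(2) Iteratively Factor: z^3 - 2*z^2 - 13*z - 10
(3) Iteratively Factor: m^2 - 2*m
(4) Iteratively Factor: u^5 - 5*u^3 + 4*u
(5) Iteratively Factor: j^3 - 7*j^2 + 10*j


(1) = (t + 2)*(t^2 + 6*t + 8) = (t + 2)*(t + 4)*(t + 2)
(2) = (z + 2)*(z^2 - 4*z - 5) = (z + 1)*(z + 2)*(z - 5)
(3) = (m)*(m - 2)
(4) = (u + 2)*(u^4 - 2*u^3 - u^2 + 2*u) = u*(u + 2)*(u^3 - 2*u^2 - u + 2) = u*(u - 1)*(u + 2)*(u^2 - u - 2) = u*(u - 1)*(u + 1)*(u + 2)*(u - 2)
(5) = (j - 2)*(j^2 - 5*j) = (j - 5)*(j - 2)*(j)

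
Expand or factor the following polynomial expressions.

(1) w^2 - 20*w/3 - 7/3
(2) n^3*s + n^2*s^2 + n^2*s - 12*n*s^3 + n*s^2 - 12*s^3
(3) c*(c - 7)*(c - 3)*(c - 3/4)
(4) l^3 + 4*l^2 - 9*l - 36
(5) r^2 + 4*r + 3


(1) = (w - 7)*(w + 1/3)
(2) = (n - 3*s)*(n + 4*s)*(n*s + s)
(3) = c^4 - 43*c^3/4 + 57*c^2/2 - 63*c/4
(4) = (l - 3)*(l + 3)*(l + 4)
(5) = (r + 1)*(r + 3)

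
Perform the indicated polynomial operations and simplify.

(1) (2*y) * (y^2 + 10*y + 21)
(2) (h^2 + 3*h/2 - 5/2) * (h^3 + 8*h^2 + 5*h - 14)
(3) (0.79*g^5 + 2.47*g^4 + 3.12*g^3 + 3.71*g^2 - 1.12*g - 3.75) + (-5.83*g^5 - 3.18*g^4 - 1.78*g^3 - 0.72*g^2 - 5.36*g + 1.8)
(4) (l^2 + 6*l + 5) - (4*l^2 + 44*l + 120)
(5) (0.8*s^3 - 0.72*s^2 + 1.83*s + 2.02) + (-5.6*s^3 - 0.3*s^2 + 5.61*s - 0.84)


(1) = 2*y^3 + 20*y^2 + 42*y
(2) = h^5 + 19*h^4/2 + 29*h^3/2 - 53*h^2/2 - 67*h/2 + 35
(3) = -5.04*g^5 - 0.71*g^4 + 1.34*g^3 + 2.99*g^2 - 6.48*g - 1.95
(4) = -3*l^2 - 38*l - 115
(5) = -4.8*s^3 - 1.02*s^2 + 7.44*s + 1.18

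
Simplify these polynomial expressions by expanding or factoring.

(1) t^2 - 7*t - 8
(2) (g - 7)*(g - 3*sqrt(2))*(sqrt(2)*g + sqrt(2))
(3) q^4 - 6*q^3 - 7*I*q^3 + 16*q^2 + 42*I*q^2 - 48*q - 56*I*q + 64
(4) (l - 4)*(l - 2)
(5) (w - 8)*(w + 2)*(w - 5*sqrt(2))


(1) = (t - 8)*(t + 1)
(2) = sqrt(2)*g^3 - 6*sqrt(2)*g^2 - 6*g^2 - 7*sqrt(2)*g + 36*g + 42
(3) = (q - 4)*(q - 2)*(q - 8*I)*(q + I)
(4) = l^2 - 6*l + 8
(5) = w^3 - 5*sqrt(2)*w^2 - 6*w^2 - 16*w + 30*sqrt(2)*w + 80*sqrt(2)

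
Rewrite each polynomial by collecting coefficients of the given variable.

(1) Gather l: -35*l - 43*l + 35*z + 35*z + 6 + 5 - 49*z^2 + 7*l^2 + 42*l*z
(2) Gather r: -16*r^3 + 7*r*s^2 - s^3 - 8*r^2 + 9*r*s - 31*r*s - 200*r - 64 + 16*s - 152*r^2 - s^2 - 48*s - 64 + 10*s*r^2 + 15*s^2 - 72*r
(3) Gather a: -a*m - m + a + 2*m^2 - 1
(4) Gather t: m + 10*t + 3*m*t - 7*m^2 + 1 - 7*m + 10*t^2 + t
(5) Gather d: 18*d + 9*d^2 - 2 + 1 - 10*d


(1) = 7*l^2 + l*(42*z - 78) - 49*z^2 + 70*z + 11
(2) = -16*r^3 + r^2*(10*s - 160) + r*(7*s^2 - 22*s - 272) - s^3 + 14*s^2 - 32*s - 128
(3) = a*(1 - m) + 2*m^2 - m - 1
(4) = -7*m^2 - 6*m + 10*t^2 + t*(3*m + 11) + 1
(5) = 9*d^2 + 8*d - 1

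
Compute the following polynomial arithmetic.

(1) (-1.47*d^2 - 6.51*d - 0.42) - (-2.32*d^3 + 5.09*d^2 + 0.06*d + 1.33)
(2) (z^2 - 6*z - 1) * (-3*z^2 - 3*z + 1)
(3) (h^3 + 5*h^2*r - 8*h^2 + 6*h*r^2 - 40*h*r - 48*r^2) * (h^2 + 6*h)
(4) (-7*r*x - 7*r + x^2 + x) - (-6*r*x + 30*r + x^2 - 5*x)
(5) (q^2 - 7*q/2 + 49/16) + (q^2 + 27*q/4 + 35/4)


(1) = 2.32*d^3 - 6.56*d^2 - 6.57*d - 1.75
(2) = -3*z^4 + 15*z^3 + 22*z^2 - 3*z - 1
(3) = h^5 + 5*h^4*r - 2*h^4 + 6*h^3*r^2 - 10*h^3*r - 48*h^3 - 12*h^2*r^2 - 240*h^2*r - 288*h*r^2
(4) = -r*x - 37*r + 6*x
(5) = 2*q^2 + 13*q/4 + 189/16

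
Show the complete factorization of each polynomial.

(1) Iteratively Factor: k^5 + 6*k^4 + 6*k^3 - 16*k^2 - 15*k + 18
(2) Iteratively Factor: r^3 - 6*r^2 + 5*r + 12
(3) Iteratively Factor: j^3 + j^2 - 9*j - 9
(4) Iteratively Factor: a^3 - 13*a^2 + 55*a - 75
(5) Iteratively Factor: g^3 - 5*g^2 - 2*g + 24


(1) = (k + 2)*(k^4 + 4*k^3 - 2*k^2 - 12*k + 9) = (k - 1)*(k + 2)*(k^3 + 5*k^2 + 3*k - 9) = (k - 1)^2*(k + 2)*(k^2 + 6*k + 9) = (k - 1)^2*(k + 2)*(k + 3)*(k + 3)
(2) = (r - 4)*(r^2 - 2*r - 3) = (r - 4)*(r - 3)*(r + 1)
(3) = (j + 1)*(j^2 - 9) = (j + 1)*(j + 3)*(j - 3)
(4) = (a - 3)*(a^2 - 10*a + 25) = (a - 5)*(a - 3)*(a - 5)
(5) = (g - 3)*(g^2 - 2*g - 8) = (g - 3)*(g + 2)*(g - 4)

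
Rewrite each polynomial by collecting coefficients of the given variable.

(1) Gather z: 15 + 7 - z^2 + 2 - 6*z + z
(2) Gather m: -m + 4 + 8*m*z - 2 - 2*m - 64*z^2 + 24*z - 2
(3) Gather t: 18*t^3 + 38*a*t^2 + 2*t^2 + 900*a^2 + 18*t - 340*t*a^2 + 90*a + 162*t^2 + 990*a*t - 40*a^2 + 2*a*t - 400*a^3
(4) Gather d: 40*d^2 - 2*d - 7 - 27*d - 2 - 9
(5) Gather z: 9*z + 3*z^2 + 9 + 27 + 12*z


(1) = -z^2 - 5*z + 24
(2) = m*(8*z - 3) - 64*z^2 + 24*z
(3) = -400*a^3 + 860*a^2 + 90*a + 18*t^3 + t^2*(38*a + 164) + t*(-340*a^2 + 992*a + 18)
(4) = 40*d^2 - 29*d - 18
(5) = 3*z^2 + 21*z + 36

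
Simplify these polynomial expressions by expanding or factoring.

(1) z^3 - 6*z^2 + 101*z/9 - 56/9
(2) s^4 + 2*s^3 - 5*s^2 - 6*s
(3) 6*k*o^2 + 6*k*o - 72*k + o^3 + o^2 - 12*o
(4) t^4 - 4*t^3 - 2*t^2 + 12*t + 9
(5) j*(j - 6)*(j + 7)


(1) = (z - 8/3)*(z - 7/3)*(z - 1)
(2) = s*(s - 2)*(s + 1)*(s + 3)
(3) = (6*k + o)*(o - 3)*(o + 4)
(4) = (t - 3)^2*(t + 1)^2
(5) = j^3 + j^2 - 42*j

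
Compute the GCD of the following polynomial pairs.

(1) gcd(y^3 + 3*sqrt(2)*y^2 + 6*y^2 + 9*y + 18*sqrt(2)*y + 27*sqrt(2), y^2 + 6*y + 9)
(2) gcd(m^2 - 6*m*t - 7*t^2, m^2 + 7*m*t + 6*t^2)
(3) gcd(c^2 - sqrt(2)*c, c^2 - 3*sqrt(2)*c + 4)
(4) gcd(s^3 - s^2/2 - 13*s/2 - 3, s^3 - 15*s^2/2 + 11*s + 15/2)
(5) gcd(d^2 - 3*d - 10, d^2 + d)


(1) = y^2 + 6*y + 9
(2) = gcd((m - 7*t)*(m + t), (m + t)*(m + 6*t)) = m + t
(3) = c - sqrt(2)
(4) = s^2 - 5*s/2 - 3/2
(5) = gcd((d - 5)*(d + 2), d*(d + 1)) = 1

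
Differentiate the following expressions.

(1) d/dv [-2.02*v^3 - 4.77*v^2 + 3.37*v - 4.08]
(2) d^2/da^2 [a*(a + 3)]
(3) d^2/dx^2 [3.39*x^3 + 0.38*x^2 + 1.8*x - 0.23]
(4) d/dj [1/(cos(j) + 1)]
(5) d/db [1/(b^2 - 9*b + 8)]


(1) = -6.06*v^2 - 9.54*v + 3.37
(2) = 2
(3) = 20.34*x + 0.76
(4) = sin(j)/(cos(j) + 1)^2
(5) = (9 - 2*b)/(b^2 - 9*b + 8)^2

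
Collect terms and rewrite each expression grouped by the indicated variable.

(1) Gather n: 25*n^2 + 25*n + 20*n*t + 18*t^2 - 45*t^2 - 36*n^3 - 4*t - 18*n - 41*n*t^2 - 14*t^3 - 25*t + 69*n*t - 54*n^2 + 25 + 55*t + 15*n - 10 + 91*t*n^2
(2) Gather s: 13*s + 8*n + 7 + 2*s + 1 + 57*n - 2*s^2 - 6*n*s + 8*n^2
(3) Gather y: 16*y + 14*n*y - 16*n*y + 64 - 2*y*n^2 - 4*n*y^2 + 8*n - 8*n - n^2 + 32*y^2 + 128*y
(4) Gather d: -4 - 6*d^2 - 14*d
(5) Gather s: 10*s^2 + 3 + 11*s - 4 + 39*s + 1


(1) = -36*n^3 + n^2*(91*t - 29) + n*(-41*t^2 + 89*t + 22) - 14*t^3 - 27*t^2 + 26*t + 15
(2) = 8*n^2 + 65*n - 2*s^2 + s*(15 - 6*n) + 8
(3) = -n^2 + y^2*(32 - 4*n) + y*(-2*n^2 - 2*n + 144) + 64
(4) = -6*d^2 - 14*d - 4
(5) = 10*s^2 + 50*s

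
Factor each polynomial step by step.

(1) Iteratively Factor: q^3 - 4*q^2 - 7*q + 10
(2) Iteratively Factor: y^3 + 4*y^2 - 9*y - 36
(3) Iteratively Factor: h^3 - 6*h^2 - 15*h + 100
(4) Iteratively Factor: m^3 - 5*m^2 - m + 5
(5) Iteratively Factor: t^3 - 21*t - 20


(1) = (q - 5)*(q^2 + q - 2) = (q - 5)*(q + 2)*(q - 1)
(2) = (y + 4)*(y^2 - 9) = (y + 3)*(y + 4)*(y - 3)
(3) = (h + 4)*(h^2 - 10*h + 25) = (h - 5)*(h + 4)*(h - 5)
(4) = (m - 5)*(m^2 - 1) = (m - 5)*(m - 1)*(m + 1)
(5) = (t + 4)*(t^2 - 4*t - 5) = (t - 5)*(t + 4)*(t + 1)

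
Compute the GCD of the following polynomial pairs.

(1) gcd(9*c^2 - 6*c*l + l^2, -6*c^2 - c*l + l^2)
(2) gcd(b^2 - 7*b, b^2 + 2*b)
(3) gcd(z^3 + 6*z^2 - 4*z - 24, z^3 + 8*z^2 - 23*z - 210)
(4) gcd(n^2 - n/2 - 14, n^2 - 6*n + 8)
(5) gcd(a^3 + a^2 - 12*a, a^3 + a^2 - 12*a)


(1) = gcd((-3*c + l)^2, (-3*c + l)*(2*c + l)) = 3*c - l
(2) = gcd(b*(b - 7), b*(b + 2)) = b
(3) = gcd((z - 2)*(z + 2)*(z + 6), (z - 5)*(z + 6)*(z + 7)) = z + 6
(4) = n - 4
(5) = a^3 + a^2 - 12*a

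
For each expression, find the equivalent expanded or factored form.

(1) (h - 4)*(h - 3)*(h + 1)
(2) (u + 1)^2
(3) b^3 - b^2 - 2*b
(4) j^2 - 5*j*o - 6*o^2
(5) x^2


(1) = h^3 - 6*h^2 + 5*h + 12
(2) = u^2 + 2*u + 1
(3) = b*(b - 2)*(b + 1)
(4) = (j - 6*o)*(j + o)
(5) = x^2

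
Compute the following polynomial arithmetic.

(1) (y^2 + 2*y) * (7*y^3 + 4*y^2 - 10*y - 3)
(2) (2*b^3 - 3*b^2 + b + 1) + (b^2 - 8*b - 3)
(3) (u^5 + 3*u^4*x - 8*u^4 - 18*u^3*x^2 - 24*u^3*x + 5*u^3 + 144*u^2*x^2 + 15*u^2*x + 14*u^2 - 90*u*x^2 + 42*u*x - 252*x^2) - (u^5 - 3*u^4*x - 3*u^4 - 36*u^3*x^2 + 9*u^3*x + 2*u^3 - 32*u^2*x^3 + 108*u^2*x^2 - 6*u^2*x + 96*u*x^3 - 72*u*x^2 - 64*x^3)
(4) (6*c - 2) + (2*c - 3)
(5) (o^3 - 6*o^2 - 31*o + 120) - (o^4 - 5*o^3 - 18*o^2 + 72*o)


(1) = 7*y^5 + 18*y^4 - 2*y^3 - 23*y^2 - 6*y
(2) = 2*b^3 - 2*b^2 - 7*b - 2
(3) = 6*u^4*x - 5*u^4 + 18*u^3*x^2 - 33*u^3*x + 3*u^3 + 32*u^2*x^3 + 36*u^2*x^2 + 21*u^2*x + 14*u^2 - 96*u*x^3 - 18*u*x^2 + 42*u*x + 64*x^3 - 252*x^2
(4) = 8*c - 5
(5) = -o^4 + 6*o^3 + 12*o^2 - 103*o + 120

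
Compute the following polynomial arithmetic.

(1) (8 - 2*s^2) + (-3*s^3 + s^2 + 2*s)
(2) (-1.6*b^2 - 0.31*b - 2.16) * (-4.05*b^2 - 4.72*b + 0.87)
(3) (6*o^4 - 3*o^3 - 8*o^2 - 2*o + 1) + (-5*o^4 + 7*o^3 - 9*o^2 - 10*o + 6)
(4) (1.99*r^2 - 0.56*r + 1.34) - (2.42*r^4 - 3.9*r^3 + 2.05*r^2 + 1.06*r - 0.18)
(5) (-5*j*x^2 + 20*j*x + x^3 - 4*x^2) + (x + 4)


(1) = -3*s^3 - s^2 + 2*s + 8
(2) = 6.48*b^4 + 8.8075*b^3 + 8.8192*b^2 + 9.9255*b - 1.8792
(3) = o^4 + 4*o^3 - 17*o^2 - 12*o + 7
(4) = -2.42*r^4 + 3.9*r^3 - 0.06*r^2 - 1.62*r + 1.52
(5) = -5*j*x^2 + 20*j*x + x^3 - 4*x^2 + x + 4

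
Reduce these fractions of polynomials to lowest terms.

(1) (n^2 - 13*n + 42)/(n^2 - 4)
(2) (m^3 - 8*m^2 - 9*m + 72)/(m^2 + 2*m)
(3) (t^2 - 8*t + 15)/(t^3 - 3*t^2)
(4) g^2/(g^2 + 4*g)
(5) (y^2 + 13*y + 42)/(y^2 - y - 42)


(1) = (n^2 - 13*n + 42)/(n^2 - 4)
(2) = (m^3 - 8*m^2 - 9*m + 72)/(m^2 + 2*m)
(3) = (t - 5)/t^2
(4) = g/(g + 4)
(5) = (y + 7)/(y - 7)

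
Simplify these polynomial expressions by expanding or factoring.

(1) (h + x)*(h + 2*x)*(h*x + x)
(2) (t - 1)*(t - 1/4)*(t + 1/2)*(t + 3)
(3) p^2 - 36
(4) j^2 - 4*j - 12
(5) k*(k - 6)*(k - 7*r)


(1) = h^3*x + 3*h^2*x^2 + h^2*x + 2*h*x^3 + 3*h*x^2 + 2*x^3
(2) = t^4 + 9*t^3/4 - 21*t^2/8 - t + 3/8
(3) = (p - 6)*(p + 6)
(4) = (j - 6)*(j + 2)
(5) = k^3 - 7*k^2*r - 6*k^2 + 42*k*r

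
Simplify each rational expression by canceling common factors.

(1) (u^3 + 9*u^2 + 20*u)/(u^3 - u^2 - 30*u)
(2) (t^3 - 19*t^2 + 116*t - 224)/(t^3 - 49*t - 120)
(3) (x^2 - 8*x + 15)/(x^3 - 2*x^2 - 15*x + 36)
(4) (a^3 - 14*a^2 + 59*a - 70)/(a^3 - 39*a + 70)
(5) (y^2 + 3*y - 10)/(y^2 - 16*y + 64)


(1) = (u + 4)/(u - 6)
(2) = (t^2 - 11*t + 28)/(t^2 + 8*t + 15)
(3) = (x - 5)/(x^2 + x - 12)
(4) = (a - 7)/(a + 7)
(5) = (y^2 + 3*y - 10)/(y^2 - 16*y + 64)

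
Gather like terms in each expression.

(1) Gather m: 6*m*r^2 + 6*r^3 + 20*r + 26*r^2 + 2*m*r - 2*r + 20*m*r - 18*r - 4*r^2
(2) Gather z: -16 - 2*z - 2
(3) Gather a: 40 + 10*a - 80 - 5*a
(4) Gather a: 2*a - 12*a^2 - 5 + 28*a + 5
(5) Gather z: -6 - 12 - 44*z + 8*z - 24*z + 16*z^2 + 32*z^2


(1) = m*(6*r^2 + 22*r) + 6*r^3 + 22*r^2
(2) = -2*z - 18
(3) = 5*a - 40
(4) = -12*a^2 + 30*a
(5) = 48*z^2 - 60*z - 18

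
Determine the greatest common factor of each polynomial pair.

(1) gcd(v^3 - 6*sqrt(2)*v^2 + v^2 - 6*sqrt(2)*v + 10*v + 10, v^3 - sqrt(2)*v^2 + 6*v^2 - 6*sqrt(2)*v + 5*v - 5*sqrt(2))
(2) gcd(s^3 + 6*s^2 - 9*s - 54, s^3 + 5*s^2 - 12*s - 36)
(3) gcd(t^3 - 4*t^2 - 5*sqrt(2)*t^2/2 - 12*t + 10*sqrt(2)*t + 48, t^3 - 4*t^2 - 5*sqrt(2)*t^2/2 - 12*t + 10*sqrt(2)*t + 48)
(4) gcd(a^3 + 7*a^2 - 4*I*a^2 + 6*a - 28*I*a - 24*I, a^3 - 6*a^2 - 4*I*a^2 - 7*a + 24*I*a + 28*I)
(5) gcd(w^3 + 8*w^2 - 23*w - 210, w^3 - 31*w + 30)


(1) = v^2 + v*(1 - sqrt(2)) - sqrt(2)
(2) = gcd((s - 3)*(s + 3)*(s + 6), (s - 3)*(s + 2)*(s + 6)) = s^2 + 3*s - 18
(3) = gcd((t - 4)*(t - 4*sqrt(2))*(t + 3*sqrt(2)/2), (t - 4)*(t - 4*sqrt(2))*(t + 3*sqrt(2)/2)) = t^3 + t^2*(-4 - 5*sqrt(2)/2) + t*(-12 + 10*sqrt(2)) + 48
(4) = a^2 + a*(1 - 4*I) - 4*I
(5) = gcd((w - 5)*(w + 6)*(w + 7), (w - 5)*(w - 1)*(w + 6)) = w^2 + w - 30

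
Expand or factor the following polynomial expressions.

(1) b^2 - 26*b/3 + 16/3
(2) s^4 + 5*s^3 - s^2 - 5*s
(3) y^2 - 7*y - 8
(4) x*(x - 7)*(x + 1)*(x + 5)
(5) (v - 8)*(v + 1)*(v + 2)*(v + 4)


(1) = (b - 8)*(b - 2/3)
(2) = s*(s - 1)*(s + 1)*(s + 5)
(3) = (y - 8)*(y + 1)
(4) = x^4 - x^3 - 37*x^2 - 35*x
(5) = v^4 - v^3 - 42*v^2 - 104*v - 64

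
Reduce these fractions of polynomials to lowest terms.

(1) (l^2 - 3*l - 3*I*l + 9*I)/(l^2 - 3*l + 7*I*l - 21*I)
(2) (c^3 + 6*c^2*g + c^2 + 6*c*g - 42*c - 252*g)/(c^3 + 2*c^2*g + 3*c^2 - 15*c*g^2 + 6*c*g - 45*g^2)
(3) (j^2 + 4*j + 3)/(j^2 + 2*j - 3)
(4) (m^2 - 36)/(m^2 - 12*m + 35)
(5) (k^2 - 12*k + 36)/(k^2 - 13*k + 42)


(1) = (l - 3*I)/(l + 7*I)
(2) = (c^3 + 6*c^2*g + c^2 + 6*c*g - 42*c - 252*g)/(c^3 + 2*c^2*g + 3*c^2 - 15*c*g^2 + 6*c*g - 45*g^2)
(3) = (j + 1)/(j - 1)
(4) = (m^2 - 36)/(m^2 - 12*m + 35)
(5) = (k - 6)/(k - 7)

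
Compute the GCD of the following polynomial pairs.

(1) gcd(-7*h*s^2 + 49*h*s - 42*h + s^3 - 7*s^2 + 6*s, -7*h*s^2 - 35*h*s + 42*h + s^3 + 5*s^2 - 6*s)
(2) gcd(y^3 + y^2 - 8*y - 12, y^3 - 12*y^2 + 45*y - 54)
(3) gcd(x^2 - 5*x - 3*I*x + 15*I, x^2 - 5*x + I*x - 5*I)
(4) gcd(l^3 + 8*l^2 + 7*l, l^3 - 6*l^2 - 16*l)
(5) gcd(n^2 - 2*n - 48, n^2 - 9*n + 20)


(1) = -7*h*s + 7*h + s^2 - s
(2) = gcd((y - 3)*(y + 2)^2, (y - 6)*(y - 3)^2) = y - 3
(3) = gcd((x - 5)*(x - 3*I), (x - 5)*(x + I)) = x - 5
(4) = l
(5) = gcd((n - 8)*(n + 6), (n - 5)*(n - 4)) = 1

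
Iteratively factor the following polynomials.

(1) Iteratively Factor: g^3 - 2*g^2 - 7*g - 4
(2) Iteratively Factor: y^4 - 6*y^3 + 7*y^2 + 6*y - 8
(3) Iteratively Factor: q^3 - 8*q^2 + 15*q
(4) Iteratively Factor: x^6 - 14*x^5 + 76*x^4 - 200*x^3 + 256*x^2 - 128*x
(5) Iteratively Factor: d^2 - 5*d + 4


(1) = (g + 1)*(g^2 - 3*g - 4) = (g - 4)*(g + 1)*(g + 1)
(2) = (y + 1)*(y^3 - 7*y^2 + 14*y - 8) = (y - 2)*(y + 1)*(y^2 - 5*y + 4) = (y - 2)*(y - 1)*(y + 1)*(y - 4)
(3) = (q - 3)*(q^2 - 5*q) = q*(q - 3)*(q - 5)
(4) = (x - 4)*(x^5 - 10*x^4 + 36*x^3 - 56*x^2 + 32*x) = x*(x - 4)*(x^4 - 10*x^3 + 36*x^2 - 56*x + 32) = x*(x - 4)*(x - 2)*(x^3 - 8*x^2 + 20*x - 16) = x*(x - 4)*(x - 2)^2*(x^2 - 6*x + 8) = x*(x - 4)^2*(x - 2)^2*(x - 2)
(5) = (d - 1)*(d - 4)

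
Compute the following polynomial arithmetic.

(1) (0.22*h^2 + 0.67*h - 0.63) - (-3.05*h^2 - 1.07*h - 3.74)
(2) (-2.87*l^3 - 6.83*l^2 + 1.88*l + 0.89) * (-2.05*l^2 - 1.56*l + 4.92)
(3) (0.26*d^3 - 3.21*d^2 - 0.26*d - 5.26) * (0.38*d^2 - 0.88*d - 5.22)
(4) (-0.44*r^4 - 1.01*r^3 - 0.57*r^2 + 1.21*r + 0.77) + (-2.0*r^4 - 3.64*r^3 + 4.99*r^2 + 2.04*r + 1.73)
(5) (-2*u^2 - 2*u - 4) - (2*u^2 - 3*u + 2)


(1) = 3.27*h^2 + 1.74*h + 3.11
(2) = 5.8835*l^5 + 18.4787*l^4 - 7.3196*l^3 - 38.3609*l^2 + 7.8612*l + 4.3788
(3) = 0.0988*d^5 - 1.4486*d^4 + 1.3688*d^3 + 14.9862*d^2 + 5.986*d + 27.4572
(4) = -2.44*r^4 - 4.65*r^3 + 4.42*r^2 + 3.25*r + 2.5
(5) = -4*u^2 + u - 6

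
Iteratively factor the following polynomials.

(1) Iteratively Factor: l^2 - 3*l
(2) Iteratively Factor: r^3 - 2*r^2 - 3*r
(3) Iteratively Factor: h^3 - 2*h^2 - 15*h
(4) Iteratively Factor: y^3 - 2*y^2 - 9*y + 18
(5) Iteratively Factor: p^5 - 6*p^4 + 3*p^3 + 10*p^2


(1) = (l)*(l - 3)
(2) = (r - 3)*(r^2 + r) = (r - 3)*(r + 1)*(r)
(3) = (h)*(h^2 - 2*h - 15) = h*(h + 3)*(h - 5)
(4) = (y - 3)*(y^2 + y - 6) = (y - 3)*(y - 2)*(y + 3)
(5) = (p - 2)*(p^4 - 4*p^3 - 5*p^2) = (p - 2)*(p + 1)*(p^3 - 5*p^2) = p*(p - 2)*(p + 1)*(p^2 - 5*p) = p*(p - 5)*(p - 2)*(p + 1)*(p)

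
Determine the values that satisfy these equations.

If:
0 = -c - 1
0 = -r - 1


Then:
c = -1
r = -1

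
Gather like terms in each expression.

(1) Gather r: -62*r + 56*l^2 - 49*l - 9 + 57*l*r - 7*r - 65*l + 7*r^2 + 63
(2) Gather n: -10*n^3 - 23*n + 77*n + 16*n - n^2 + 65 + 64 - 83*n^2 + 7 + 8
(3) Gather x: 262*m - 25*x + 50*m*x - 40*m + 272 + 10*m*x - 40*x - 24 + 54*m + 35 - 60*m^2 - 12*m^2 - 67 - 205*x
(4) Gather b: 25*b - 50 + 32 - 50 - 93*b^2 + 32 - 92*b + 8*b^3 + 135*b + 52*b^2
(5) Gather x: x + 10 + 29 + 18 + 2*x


(1) = 56*l^2 - 114*l + 7*r^2 + r*(57*l - 69) + 54
(2) = -10*n^3 - 84*n^2 + 70*n + 144
(3) = -72*m^2 + 276*m + x*(60*m - 270) + 216
(4) = 8*b^3 - 41*b^2 + 68*b - 36
(5) = 3*x + 57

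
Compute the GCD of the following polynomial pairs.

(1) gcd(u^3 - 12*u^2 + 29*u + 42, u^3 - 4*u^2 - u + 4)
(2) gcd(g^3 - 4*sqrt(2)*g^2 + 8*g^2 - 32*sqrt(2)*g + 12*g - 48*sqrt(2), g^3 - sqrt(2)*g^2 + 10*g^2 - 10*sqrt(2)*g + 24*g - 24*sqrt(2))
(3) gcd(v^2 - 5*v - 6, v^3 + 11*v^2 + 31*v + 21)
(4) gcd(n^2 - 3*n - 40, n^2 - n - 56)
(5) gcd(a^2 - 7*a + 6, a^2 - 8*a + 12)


(1) = u + 1
(2) = g + 6
(3) = v + 1
(4) = n - 8
(5) = gcd((a - 6)*(a - 1), (a - 6)*(a - 2)) = a - 6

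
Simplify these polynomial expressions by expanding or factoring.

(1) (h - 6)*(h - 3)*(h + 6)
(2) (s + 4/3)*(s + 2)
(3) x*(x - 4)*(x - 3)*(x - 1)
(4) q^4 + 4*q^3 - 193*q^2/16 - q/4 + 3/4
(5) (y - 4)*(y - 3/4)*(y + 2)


(1) = h^3 - 3*h^2 - 36*h + 108
(2) = s^2 + 10*s/3 + 8/3
(3) = x^4 - 8*x^3 + 19*x^2 - 12*x
(4) = (q - 2)*(q - 1/4)*(q + 1/4)*(q + 6)
(5) = y^3 - 11*y^2/4 - 13*y/2 + 6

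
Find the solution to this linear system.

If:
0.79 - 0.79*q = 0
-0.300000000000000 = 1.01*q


Then:
No Solution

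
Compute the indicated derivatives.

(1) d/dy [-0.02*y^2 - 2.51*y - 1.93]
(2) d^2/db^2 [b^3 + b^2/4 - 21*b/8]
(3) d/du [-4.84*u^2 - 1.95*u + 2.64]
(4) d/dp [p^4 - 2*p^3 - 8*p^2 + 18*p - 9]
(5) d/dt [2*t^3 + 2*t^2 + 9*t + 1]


(1) = -0.04*y - 2.51
(2) = 6*b + 1/2
(3) = -9.68*u - 1.95
(4) = 4*p^3 - 6*p^2 - 16*p + 18
(5) = 6*t^2 + 4*t + 9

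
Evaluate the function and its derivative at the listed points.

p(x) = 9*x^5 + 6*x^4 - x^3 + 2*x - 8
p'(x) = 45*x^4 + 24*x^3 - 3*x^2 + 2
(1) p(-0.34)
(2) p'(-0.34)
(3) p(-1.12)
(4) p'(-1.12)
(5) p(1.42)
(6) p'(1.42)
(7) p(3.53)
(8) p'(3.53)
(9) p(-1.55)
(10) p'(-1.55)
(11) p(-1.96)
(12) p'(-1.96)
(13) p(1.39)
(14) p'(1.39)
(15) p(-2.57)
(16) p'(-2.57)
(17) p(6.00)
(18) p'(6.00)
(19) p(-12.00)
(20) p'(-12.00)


(1) = -8.60
(2) = 1.31
(3) = -15.26
(4) = 35.33
(5) = 68.33
(6) = 247.63
(7) = 5819.77
(8) = 8007.64
(9) = -53.26
(10) = 165.16
(11) = -176.17
(12) = 473.87
(13) = 61.19
(14) = 228.64
(15) = -743.46
(16) = 1537.91
(17) = 77548.00
(18) = 63398.00
(19) = -2113376.00
(20) = 891218.00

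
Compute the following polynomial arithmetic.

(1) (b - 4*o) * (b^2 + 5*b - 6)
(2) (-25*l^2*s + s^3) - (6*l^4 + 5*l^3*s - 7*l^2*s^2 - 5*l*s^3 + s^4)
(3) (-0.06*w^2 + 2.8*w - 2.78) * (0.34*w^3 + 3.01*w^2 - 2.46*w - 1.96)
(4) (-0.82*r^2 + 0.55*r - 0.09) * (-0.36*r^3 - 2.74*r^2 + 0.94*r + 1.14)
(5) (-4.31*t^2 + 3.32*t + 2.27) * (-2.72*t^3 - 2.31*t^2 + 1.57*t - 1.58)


(1) = b^3 - 4*b^2*o + 5*b^2 - 20*b*o - 6*b + 24*o
(2) = -6*l^4 - 5*l^3*s + 7*l^2*s^2 - 25*l^2*s + 5*l*s^3 - s^4 + s^3
(3) = -0.0204*w^5 + 0.7714*w^4 + 7.6304*w^3 - 15.1382*w^2 + 1.3508*w + 5.4488
(4) = 0.2952*r^5 + 2.0488*r^4 - 2.2454*r^3 - 0.1712*r^2 + 0.5424*r - 0.1026
(5) = 11.7232*t^5 + 0.9257*t^4 - 20.6103*t^3 + 6.7785*t^2 - 1.6817*t - 3.5866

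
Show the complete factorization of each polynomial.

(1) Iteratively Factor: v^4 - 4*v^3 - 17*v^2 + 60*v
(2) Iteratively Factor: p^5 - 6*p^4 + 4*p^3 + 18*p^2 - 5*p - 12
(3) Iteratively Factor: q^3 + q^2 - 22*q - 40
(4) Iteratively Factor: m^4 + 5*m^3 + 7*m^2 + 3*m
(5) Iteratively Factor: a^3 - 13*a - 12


(1) = (v - 3)*(v^3 - v^2 - 20*v) = (v - 3)*(v + 4)*(v^2 - 5*v) = v*(v - 3)*(v + 4)*(v - 5)
(2) = (p - 4)*(p^4 - 2*p^3 - 4*p^2 + 2*p + 3) = (p - 4)*(p + 1)*(p^3 - 3*p^2 - p + 3) = (p - 4)*(p - 3)*(p + 1)*(p^2 - 1) = (p - 4)*(p - 3)*(p - 1)*(p + 1)*(p + 1)
(3) = (q + 4)*(q^2 - 3*q - 10) = (q + 2)*(q + 4)*(q - 5)
(4) = (m + 1)*(m^3 + 4*m^2 + 3*m) = m*(m + 1)*(m^2 + 4*m + 3) = m*(m + 1)*(m + 3)*(m + 1)
(5) = (a - 4)*(a^2 + 4*a + 3) = (a - 4)*(a + 1)*(a + 3)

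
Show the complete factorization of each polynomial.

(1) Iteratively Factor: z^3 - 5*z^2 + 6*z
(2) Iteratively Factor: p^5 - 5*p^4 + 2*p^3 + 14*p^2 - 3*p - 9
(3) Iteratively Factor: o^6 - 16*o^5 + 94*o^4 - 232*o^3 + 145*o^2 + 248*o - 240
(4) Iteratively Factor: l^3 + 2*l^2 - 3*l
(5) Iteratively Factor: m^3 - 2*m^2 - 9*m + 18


(1) = (z - 2)*(z^2 - 3*z) = z*(z - 2)*(z - 3)
(2) = (p - 3)*(p^4 - 2*p^3 - 4*p^2 + 2*p + 3) = (p - 3)*(p + 1)*(p^3 - 3*p^2 - p + 3) = (p - 3)*(p + 1)^2*(p^2 - 4*p + 3) = (p - 3)^2*(p + 1)^2*(p - 1)
(3) = (o - 1)*(o^5 - 15*o^4 + 79*o^3 - 153*o^2 - 8*o + 240) = (o - 3)*(o - 1)*(o^4 - 12*o^3 + 43*o^2 - 24*o - 80) = (o - 4)*(o - 3)*(o - 1)*(o^3 - 8*o^2 + 11*o + 20) = (o - 4)^2*(o - 3)*(o - 1)*(o^2 - 4*o - 5) = (o - 4)^2*(o - 3)*(o - 1)*(o + 1)*(o - 5)
(4) = (l)*(l^2 + 2*l - 3) = l*(l - 1)*(l + 3)
(5) = (m - 2)*(m^2 - 9) = (m - 2)*(m + 3)*(m - 3)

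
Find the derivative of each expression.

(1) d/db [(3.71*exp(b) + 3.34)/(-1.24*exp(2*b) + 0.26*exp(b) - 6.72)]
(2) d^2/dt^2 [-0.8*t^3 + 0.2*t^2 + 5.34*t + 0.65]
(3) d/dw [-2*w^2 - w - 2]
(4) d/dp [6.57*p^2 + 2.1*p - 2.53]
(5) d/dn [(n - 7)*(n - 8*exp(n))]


(1) = (4.6004*exp(2*b) + 8.2832*exp(b) - 25.7996)*exp(b)/(1.5376*exp(4*b) - 0.6448*exp(3*b) + 16.7332*exp(2*b) - 3.4944*exp(b) + 45.1584)
(2) = 0.4 - 4.8*t
(3) = -4*w - 1
(4) = 13.14*p + 2.1
(5) = n - (n - 7)*(8*exp(n) - 1) - 8*exp(n)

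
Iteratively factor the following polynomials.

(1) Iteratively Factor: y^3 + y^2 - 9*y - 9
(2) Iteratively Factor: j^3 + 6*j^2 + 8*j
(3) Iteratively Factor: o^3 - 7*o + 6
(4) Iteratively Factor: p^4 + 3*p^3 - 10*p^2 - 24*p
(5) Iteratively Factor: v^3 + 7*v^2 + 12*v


(1) = (y + 1)*(y^2 - 9) = (y - 3)*(y + 1)*(y + 3)
(2) = (j + 2)*(j^2 + 4*j) = j*(j + 2)*(j + 4)
(3) = (o + 3)*(o^2 - 3*o + 2) = (o - 1)*(o + 3)*(o - 2)
(4) = (p - 3)*(p^3 + 6*p^2 + 8*p) = (p - 3)*(p + 4)*(p^2 + 2*p) = p*(p - 3)*(p + 4)*(p + 2)
(5) = (v)*(v^2 + 7*v + 12) = v*(v + 3)*(v + 4)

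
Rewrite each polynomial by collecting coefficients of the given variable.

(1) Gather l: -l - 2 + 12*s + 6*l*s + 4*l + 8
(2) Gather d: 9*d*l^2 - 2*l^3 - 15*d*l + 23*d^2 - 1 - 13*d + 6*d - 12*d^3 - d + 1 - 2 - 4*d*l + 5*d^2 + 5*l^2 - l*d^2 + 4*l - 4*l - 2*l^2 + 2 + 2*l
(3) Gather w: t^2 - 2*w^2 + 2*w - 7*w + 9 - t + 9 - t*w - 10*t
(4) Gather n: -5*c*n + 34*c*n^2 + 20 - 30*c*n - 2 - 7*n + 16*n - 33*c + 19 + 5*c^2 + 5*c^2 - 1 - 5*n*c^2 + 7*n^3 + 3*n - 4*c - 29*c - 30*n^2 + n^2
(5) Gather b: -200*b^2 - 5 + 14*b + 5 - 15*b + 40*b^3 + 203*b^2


(1) = l*(6*s + 3) + 12*s + 6
(2) = -12*d^3 + d^2*(28 - l) + d*(9*l^2 - 19*l - 8) - 2*l^3 + 3*l^2 + 2*l
(3) = t^2 - 11*t - 2*w^2 + w*(-t - 5) + 18
(4) = 10*c^2 - 66*c + 7*n^3 + n^2*(34*c - 29) + n*(-5*c^2 - 35*c + 12) + 36
(5) = 40*b^3 + 3*b^2 - b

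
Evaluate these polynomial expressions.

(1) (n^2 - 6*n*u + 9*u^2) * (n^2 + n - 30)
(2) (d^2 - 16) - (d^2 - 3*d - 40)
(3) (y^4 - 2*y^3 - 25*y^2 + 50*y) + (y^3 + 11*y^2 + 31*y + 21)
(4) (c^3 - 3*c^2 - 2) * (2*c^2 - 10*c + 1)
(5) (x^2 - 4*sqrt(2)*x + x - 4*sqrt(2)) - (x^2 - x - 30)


(1) = n^4 - 6*n^3*u + n^3 + 9*n^2*u^2 - 6*n^2*u - 30*n^2 + 9*n*u^2 + 180*n*u - 270*u^2
(2) = 3*d + 24
(3) = y^4 - y^3 - 14*y^2 + 81*y + 21
(4) = 2*c^5 - 16*c^4 + 31*c^3 - 7*c^2 + 20*c - 2
(5) = -4*sqrt(2)*x + 2*x - 4*sqrt(2) + 30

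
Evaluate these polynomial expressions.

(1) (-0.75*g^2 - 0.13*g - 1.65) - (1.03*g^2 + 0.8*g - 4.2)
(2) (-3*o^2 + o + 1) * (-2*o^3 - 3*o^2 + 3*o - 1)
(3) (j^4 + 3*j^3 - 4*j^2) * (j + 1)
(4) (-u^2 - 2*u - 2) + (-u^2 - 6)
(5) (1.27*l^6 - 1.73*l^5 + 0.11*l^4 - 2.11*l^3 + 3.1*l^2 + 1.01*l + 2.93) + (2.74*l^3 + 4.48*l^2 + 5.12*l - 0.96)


(1) = -1.78*g^2 - 0.93*g + 2.55
(2) = 6*o^5 + 7*o^4 - 14*o^3 + 3*o^2 + 2*o - 1
(3) = j^5 + 4*j^4 - j^3 - 4*j^2
(4) = -2*u^2 - 2*u - 8
(5) = 1.27*l^6 - 1.73*l^5 + 0.11*l^4 + 0.63*l^3 + 7.58*l^2 + 6.13*l + 1.97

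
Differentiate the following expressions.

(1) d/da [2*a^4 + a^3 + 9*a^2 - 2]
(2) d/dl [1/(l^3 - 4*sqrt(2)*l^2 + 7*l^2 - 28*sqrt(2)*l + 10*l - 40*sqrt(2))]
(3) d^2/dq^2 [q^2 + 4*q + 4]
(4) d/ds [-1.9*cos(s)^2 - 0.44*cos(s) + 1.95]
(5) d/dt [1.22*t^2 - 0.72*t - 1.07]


(1) = a*(8*a^2 + 3*a + 18)
(2) = (-3*l^2 - 14*l + 8*sqrt(2)*l - 10 + 28*sqrt(2))/(l^3 - 4*sqrt(2)*l^2 + 7*l^2 - 28*sqrt(2)*l + 10*l - 40*sqrt(2))^2
(3) = 2
(4) = (3.8*cos(s) + 0.44)*sin(s)
(5) = 2.44*t - 0.72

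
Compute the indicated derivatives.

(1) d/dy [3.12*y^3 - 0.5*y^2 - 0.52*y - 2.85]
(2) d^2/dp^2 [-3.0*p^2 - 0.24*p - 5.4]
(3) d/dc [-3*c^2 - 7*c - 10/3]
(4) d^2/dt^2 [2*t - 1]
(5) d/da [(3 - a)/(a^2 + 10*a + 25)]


(1) = 9.36*y^2 - 1.0*y - 0.52
(2) = -6.00000000000000
(3) = -6*c - 7
(4) = 0
(5) = (a - 11)/(a^3 + 15*a^2 + 75*a + 125)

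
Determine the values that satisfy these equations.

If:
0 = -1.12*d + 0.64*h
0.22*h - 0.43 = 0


Then:
d = 1.12
h = 1.95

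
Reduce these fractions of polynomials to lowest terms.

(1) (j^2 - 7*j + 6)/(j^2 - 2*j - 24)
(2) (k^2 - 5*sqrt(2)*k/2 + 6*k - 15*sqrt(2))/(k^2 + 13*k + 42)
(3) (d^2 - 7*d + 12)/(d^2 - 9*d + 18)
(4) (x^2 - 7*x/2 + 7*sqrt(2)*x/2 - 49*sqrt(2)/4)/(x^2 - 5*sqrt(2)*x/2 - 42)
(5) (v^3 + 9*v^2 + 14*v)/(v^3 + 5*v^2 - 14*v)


(1) = (j - 1)/(j + 4)
(2) = (2*k - 5*sqrt(2))/(2*k + 14)
(3) = (d - 4)/(d - 6)
(4) = (8*x - 28)/(8*x - 48*sqrt(2))
(5) = (v + 2)/(v - 2)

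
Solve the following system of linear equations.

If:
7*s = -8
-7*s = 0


Then:
No Solution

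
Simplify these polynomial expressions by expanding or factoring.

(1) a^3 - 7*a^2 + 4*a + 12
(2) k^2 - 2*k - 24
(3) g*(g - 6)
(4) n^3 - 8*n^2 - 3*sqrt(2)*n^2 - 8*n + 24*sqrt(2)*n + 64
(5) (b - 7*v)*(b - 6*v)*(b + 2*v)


(1) = (a - 6)*(a - 2)*(a + 1)
(2) = (k - 6)*(k + 4)
(3) = g^2 - 6*g
(4) = (n - 8)*(n - 4*sqrt(2))*(n + sqrt(2))
(5) = b^3 - 11*b^2*v + 16*b*v^2 + 84*v^3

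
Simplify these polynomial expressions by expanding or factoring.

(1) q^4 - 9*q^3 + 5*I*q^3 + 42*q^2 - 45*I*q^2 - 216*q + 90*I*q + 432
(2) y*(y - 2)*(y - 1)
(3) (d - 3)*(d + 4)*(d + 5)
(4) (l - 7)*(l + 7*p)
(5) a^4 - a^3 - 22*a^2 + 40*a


(1) = (q - 6)*(q - 3)*(q - 3*I)*(q + 8*I)
(2) = y^3 - 3*y^2 + 2*y
(3) = d^3 + 6*d^2 - 7*d - 60
(4) = l^2 + 7*l*p - 7*l - 49*p
(5) = a*(a - 4)*(a - 2)*(a + 5)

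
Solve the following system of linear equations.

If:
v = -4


Then:
v = -4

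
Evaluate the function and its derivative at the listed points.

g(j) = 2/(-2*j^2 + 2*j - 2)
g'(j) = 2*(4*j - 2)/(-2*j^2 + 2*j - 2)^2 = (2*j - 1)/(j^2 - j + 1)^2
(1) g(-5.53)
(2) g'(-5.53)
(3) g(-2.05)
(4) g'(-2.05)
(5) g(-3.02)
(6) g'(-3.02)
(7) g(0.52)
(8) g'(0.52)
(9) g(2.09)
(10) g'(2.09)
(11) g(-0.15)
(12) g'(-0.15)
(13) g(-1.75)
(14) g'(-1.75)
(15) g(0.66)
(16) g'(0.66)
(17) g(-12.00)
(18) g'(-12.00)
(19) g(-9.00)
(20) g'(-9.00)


(1) = -0.03
(2) = -0.01
(3) = -0.14
(4) = -0.10
(5) = -0.08
(6) = -0.04
(7) = -1.33
(8) = 0.07
(9) = -0.31
(10) = 0.30
(11) = -0.85
(12) = -0.95
(13) = -0.17
(14) = -0.13
(15) = -1.29
(16) = 0.53
(17) = -0.01
(18) = -0.00
(19) = -0.01
(20) = -0.00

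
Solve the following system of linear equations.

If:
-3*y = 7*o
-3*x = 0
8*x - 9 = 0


Then:
No Solution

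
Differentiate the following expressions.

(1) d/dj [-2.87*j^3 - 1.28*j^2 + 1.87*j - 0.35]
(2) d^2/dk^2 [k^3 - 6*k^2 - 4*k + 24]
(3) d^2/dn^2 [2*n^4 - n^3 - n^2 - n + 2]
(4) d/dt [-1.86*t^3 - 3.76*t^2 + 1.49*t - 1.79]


(1) = -8.61*j^2 - 2.56*j + 1.87
(2) = 6*k - 12
(3) = 24*n^2 - 6*n - 2
(4) = -5.58*t^2 - 7.52*t + 1.49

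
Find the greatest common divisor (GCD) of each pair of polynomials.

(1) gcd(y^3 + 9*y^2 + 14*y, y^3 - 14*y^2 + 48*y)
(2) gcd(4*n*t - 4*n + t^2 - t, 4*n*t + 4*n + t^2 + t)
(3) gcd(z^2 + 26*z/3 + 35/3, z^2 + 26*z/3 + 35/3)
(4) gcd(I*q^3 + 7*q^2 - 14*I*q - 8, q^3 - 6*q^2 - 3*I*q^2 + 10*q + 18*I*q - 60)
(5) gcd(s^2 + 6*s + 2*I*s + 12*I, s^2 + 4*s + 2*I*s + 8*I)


(1) = y
(2) = 4*n + t
(3) = gcd((z + 5/3)*(z + 7), (z + 5/3)*(z + 7)) = z^2 + 26*z/3 + 35/3
(4) = 1
(5) = s + 2*I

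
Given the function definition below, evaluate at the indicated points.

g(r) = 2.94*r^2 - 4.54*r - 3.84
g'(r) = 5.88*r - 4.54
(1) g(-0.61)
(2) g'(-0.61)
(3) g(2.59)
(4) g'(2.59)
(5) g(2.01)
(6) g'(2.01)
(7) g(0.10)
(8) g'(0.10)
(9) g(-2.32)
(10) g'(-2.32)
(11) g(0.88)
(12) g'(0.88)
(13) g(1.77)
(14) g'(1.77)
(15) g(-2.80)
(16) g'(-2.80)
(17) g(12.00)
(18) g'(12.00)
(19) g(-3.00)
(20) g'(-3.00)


(1) = 0.02
(2) = -8.13
(3) = 4.12
(4) = 10.69
(5) = -1.09
(6) = 7.28
(7) = -4.26
(8) = -3.95
(9) = 22.52
(10) = -18.18
(11) = -5.56
(12) = 0.63
(13) = -2.67
(14) = 5.87
(15) = 31.92
(16) = -21.00
(17) = 365.04
(18) = 66.02
(19) = 36.24
(20) = -22.18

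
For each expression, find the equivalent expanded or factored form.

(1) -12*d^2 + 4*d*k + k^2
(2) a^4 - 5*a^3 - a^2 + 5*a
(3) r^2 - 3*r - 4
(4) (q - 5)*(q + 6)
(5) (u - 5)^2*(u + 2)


(1) = (-2*d + k)*(6*d + k)
(2) = a*(a - 5)*(a - 1)*(a + 1)
(3) = (r - 4)*(r + 1)
(4) = q^2 + q - 30
(5) = u^3 - 8*u^2 + 5*u + 50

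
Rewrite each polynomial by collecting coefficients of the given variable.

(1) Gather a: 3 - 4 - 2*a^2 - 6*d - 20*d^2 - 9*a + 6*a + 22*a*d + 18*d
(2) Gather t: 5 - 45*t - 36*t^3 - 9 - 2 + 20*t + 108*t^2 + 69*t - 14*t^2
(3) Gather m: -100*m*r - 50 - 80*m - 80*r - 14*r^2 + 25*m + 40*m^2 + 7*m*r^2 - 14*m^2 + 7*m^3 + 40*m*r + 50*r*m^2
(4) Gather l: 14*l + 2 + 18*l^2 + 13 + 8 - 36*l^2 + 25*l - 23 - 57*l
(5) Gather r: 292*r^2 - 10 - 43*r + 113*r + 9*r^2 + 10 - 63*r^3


(1) = -2*a^2 + a*(22*d - 3) - 20*d^2 + 12*d - 1
(2) = -36*t^3 + 94*t^2 + 44*t - 6
(3) = 7*m^3 + m^2*(50*r + 26) + m*(7*r^2 - 60*r - 55) - 14*r^2 - 80*r - 50
(4) = -18*l^2 - 18*l
(5) = -63*r^3 + 301*r^2 + 70*r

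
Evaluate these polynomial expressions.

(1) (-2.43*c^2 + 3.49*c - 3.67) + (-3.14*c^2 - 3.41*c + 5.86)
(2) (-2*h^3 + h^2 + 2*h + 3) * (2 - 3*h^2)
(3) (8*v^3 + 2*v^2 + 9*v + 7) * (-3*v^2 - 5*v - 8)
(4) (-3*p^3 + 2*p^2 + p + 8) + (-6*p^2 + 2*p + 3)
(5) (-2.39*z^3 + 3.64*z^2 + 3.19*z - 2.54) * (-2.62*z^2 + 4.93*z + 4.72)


(1) = -5.57*c^2 + 0.08*c + 2.19
(2) = 6*h^5 - 3*h^4 - 10*h^3 - 7*h^2 + 4*h + 6
(3) = -24*v^5 - 46*v^4 - 101*v^3 - 82*v^2 - 107*v - 56
(4) = -3*p^3 - 4*p^2 + 3*p + 11
(5) = 6.2618*z^5 - 21.3195*z^4 - 1.6934*z^3 + 39.5623*z^2 + 2.5346*z - 11.9888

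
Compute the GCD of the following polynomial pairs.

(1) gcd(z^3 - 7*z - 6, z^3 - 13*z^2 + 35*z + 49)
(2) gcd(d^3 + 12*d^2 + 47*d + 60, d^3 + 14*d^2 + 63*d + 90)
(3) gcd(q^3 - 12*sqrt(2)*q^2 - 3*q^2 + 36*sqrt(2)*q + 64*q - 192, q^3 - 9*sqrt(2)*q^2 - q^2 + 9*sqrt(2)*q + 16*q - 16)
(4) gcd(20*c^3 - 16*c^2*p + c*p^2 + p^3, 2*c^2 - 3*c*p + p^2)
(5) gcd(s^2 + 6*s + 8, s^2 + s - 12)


(1) = z + 1
(2) = d^2 + 8*d + 15
(3) = gcd((q - 3)*(q - 8*sqrt(2))*(q - 4*sqrt(2)), (q - 1)*(q - 8*sqrt(2))*(q - sqrt(2))) = q - 8*sqrt(2)
(4) = gcd((-2*c + p)^2*(5*c + p), (-2*c + p)*(-c + p)) = -2*c + p
(5) = gcd((s + 2)*(s + 4), (s - 3)*(s + 4)) = s + 4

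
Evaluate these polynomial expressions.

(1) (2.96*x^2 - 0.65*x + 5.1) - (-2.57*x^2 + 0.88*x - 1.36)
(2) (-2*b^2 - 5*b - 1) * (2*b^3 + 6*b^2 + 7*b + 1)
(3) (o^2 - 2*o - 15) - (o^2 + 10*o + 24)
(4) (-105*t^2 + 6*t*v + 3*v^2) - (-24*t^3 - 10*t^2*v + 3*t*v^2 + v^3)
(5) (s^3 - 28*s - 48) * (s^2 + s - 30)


(1) = 5.53*x^2 - 1.53*x + 6.46
(2) = -4*b^5 - 22*b^4 - 46*b^3 - 43*b^2 - 12*b - 1
(3) = -12*o - 39
(4) = 24*t^3 + 10*t^2*v - 105*t^2 - 3*t*v^2 + 6*t*v - v^3 + 3*v^2
(5) = s^5 + s^4 - 58*s^3 - 76*s^2 + 792*s + 1440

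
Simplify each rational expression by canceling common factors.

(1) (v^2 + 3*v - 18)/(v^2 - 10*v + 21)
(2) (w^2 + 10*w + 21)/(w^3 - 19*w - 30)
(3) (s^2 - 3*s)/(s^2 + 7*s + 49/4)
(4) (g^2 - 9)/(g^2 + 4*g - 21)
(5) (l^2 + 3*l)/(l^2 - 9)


(1) = (v + 6)/(v - 7)
(2) = (w + 7)/(w^2 - 3*w - 10)
(3) = (4*s^2 - 12*s)/(4*s^2 + 28*s + 49)
(4) = (g + 3)/(g + 7)
(5) = l/(l - 3)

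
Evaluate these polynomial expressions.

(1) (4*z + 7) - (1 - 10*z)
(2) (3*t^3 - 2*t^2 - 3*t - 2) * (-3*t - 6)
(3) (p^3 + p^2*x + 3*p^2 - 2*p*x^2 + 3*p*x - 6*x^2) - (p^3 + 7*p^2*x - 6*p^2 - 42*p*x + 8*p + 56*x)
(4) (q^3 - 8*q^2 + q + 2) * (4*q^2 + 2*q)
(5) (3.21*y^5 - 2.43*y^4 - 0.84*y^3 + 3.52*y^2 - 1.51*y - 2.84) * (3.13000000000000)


(1) = 14*z + 6
(2) = -9*t^4 - 12*t^3 + 21*t^2 + 24*t + 12
(3) = -6*p^2*x + 9*p^2 - 2*p*x^2 + 45*p*x - 8*p - 6*x^2 - 56*x
(4) = 4*q^5 - 30*q^4 - 12*q^3 + 10*q^2 + 4*q
(5) = 10.0473*y^5 - 7.6059*y^4 - 2.6292*y^3 + 11.0176*y^2 - 4.7263*y - 8.8892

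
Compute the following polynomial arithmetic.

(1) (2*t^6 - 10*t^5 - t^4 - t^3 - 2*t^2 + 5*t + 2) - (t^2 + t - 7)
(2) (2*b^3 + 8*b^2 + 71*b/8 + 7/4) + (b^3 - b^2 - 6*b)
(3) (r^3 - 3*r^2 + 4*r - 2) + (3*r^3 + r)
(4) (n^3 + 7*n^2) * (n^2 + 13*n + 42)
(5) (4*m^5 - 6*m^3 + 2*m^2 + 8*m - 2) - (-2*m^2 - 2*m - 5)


(1) = 2*t^6 - 10*t^5 - t^4 - t^3 - 3*t^2 + 4*t + 9
(2) = 3*b^3 + 7*b^2 + 23*b/8 + 7/4
(3) = 4*r^3 - 3*r^2 + 5*r - 2
(4) = n^5 + 20*n^4 + 133*n^3 + 294*n^2
(5) = 4*m^5 - 6*m^3 + 4*m^2 + 10*m + 3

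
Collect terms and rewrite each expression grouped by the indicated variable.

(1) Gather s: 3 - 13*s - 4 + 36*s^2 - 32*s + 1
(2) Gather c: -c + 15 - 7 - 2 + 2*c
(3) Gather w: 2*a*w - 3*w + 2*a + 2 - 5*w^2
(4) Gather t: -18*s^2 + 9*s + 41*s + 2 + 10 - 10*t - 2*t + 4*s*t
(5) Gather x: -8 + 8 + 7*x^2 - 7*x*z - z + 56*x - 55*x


(1) = 36*s^2 - 45*s
(2) = c + 6
(3) = 2*a - 5*w^2 + w*(2*a - 3) + 2
(4) = -18*s^2 + 50*s + t*(4*s - 12) + 12
(5) = 7*x^2 + x*(1 - 7*z) - z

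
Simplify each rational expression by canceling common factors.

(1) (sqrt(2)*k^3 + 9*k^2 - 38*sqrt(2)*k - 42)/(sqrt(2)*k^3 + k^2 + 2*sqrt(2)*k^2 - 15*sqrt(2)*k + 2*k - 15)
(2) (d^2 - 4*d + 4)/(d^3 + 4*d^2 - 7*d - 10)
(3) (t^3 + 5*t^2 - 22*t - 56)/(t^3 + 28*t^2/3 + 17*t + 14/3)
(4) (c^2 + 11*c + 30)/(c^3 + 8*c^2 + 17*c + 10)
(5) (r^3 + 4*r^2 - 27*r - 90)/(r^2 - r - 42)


(1) = (sqrt(2)*k^2 + 8*k - 42*sqrt(2))/(sqrt(2)*k^2 + 2*sqrt(2)*k - 15*sqrt(2))
(2) = (d - 2)/(d^2 + 6*d + 5)
(3) = (3*t - 12)/(3*t + 1)
(4) = (c + 6)/(c^2 + 3*c + 2)
(5) = (r^2 - 2*r - 15)/(r - 7)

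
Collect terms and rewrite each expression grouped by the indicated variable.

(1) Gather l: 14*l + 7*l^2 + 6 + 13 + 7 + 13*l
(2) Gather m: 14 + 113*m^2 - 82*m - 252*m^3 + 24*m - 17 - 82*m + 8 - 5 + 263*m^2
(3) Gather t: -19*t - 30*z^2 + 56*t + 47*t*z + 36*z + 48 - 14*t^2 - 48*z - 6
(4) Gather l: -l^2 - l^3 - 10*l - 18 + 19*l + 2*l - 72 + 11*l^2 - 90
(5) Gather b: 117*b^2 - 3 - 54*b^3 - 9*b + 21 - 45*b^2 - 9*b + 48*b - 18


(1) = 7*l^2 + 27*l + 26
(2) = -252*m^3 + 376*m^2 - 140*m
(3) = -14*t^2 + t*(47*z + 37) - 30*z^2 - 12*z + 42
(4) = -l^3 + 10*l^2 + 11*l - 180
(5) = -54*b^3 + 72*b^2 + 30*b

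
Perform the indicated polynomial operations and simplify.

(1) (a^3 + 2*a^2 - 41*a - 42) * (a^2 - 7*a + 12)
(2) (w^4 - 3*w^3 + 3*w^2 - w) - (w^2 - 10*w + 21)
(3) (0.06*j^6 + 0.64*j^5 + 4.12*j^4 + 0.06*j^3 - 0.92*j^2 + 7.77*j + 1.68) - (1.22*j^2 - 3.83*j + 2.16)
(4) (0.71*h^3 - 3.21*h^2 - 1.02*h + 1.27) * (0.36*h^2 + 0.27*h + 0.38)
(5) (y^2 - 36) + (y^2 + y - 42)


(1) = a^5 - 5*a^4 - 43*a^3 + 269*a^2 - 198*a - 504
(2) = w^4 - 3*w^3 + 2*w^2 + 9*w - 21
(3) = 0.06*j^6 + 0.64*j^5 + 4.12*j^4 + 0.06*j^3 - 2.14*j^2 + 11.6*j - 0.48
(4) = 0.2556*h^5 - 0.9639*h^4 - 0.9641*h^3 - 1.038*h^2 - 0.0447*h + 0.4826
(5) = 2*y^2 + y - 78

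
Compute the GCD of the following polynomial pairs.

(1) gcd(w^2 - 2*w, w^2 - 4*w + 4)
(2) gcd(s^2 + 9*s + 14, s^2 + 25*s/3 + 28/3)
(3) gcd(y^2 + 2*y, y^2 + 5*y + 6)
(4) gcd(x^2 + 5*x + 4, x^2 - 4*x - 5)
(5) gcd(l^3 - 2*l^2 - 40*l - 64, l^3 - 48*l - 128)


(1) = w - 2
(2) = gcd((s + 2)*(s + 7), (s + 4/3)*(s + 7)) = s + 7
(3) = y + 2
(4) = gcd((x + 1)*(x + 4), (x - 5)*(x + 1)) = x + 1
(5) = gcd((l - 8)*(l + 2)*(l + 4), (l - 8)*(l + 4)^2) = l^2 - 4*l - 32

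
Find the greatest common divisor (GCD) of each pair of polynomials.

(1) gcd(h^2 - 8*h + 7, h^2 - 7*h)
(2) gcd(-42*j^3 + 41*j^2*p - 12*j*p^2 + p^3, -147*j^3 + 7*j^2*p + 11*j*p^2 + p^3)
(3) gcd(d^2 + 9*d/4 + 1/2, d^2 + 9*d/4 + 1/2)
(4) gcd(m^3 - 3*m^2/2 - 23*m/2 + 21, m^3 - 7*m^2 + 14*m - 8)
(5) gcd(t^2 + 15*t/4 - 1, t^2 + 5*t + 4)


(1) = h - 7
(2) = gcd((-7*j + p)*(-3*j + p)*(-2*j + p), (-3*j + p)*(7*j + p)^2) = -3*j + p
(3) = gcd((d + 1/4)*(d + 2), (d + 1/4)*(d + 2)) = d^2 + 9*d/4 + 1/2
(4) = m - 2
(5) = gcd((t - 1/4)*(t + 4), (t + 1)*(t + 4)) = t + 4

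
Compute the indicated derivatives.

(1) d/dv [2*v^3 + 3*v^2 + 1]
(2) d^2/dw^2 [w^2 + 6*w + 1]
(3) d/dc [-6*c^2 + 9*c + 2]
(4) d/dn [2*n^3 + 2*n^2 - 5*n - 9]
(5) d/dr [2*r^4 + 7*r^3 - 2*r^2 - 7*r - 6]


(1) = 6*v*(v + 1)
(2) = 2
(3) = 9 - 12*c
(4) = 6*n^2 + 4*n - 5
(5) = 8*r^3 + 21*r^2 - 4*r - 7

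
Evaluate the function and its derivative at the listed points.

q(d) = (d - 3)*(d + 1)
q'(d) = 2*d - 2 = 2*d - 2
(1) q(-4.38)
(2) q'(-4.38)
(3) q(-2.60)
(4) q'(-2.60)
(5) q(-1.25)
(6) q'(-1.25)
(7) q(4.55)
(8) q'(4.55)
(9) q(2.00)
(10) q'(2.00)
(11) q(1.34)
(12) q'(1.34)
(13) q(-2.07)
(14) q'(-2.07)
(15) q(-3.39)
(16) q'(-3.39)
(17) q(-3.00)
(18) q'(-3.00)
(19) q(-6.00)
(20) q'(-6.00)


(1) = 24.94
(2) = -10.76
(3) = 8.96
(4) = -7.20
(5) = 1.06
(6) = -4.50
(7) = 8.60
(8) = 7.10
(9) = -3.00
(10) = 2.00
(11) = -3.88
(12) = 0.68
(13) = 5.42
(14) = -6.14
(15) = 15.27
(16) = -8.78
(17) = 12.00
(18) = -8.00
(19) = 45.00
(20) = -14.00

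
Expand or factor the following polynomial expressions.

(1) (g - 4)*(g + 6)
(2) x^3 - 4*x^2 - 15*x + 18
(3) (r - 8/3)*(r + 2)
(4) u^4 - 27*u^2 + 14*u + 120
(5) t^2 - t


(1) = g^2 + 2*g - 24
(2) = (x - 6)*(x - 1)*(x + 3)
(3) = r^2 - 2*r/3 - 16/3
(4) = (u - 4)*(u - 3)*(u + 2)*(u + 5)
(5) = t*(t - 1)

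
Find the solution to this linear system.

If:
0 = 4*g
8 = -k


Then:
g = 0
k = -8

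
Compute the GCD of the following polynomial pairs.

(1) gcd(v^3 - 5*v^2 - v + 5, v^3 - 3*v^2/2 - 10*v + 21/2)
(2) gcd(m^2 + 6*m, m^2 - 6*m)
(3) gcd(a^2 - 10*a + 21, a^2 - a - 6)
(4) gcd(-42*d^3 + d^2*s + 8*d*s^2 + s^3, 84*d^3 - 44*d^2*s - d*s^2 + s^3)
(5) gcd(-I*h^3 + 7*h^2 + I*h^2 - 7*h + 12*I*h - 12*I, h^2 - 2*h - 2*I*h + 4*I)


(1) = gcd((v - 5)*(v - 1)*(v + 1), (v - 7/2)*(v - 1)*(v + 3)) = v - 1
(2) = gcd(m*(m + 6), m*(m - 6)) = m
(3) = gcd((a - 7)*(a - 3), (a - 3)*(a + 2)) = a - 3
(4) = gcd((-2*d + s)*(3*d + s)*(7*d + s), (-6*d + s)*(-2*d + s)*(7*d + s)) = -14*d^2 + 5*d*s + s^2
(5) = gcd((h + 3*I)*(h + 4*I)*(-I*h + I), (h - 2)*(h - 2*I)) = 1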